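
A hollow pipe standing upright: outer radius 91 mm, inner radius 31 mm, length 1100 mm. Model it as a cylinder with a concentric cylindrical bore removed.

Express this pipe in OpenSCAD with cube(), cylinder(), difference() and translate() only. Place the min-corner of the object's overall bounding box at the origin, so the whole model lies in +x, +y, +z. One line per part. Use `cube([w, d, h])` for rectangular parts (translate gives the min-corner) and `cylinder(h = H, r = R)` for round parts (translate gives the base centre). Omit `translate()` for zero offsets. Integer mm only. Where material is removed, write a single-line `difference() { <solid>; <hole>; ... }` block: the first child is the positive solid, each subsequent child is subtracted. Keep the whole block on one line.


difference() { translate([91, 91, 0]) cylinder(h = 1100, r = 91); translate([91, 91, 0]) cylinder(h = 1100, r = 31); }


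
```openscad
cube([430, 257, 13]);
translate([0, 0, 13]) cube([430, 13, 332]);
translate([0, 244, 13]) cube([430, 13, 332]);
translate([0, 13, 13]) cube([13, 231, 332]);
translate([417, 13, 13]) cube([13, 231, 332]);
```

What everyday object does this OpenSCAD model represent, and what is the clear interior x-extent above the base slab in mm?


An open box. The internal width is 404 mm.

A 430×257 base slab with four walls standing on it — an open box. The base is 430 mm wide and the walls are 13 mm thick, so the internal width is 430 − 2 × 13 = 404 mm.


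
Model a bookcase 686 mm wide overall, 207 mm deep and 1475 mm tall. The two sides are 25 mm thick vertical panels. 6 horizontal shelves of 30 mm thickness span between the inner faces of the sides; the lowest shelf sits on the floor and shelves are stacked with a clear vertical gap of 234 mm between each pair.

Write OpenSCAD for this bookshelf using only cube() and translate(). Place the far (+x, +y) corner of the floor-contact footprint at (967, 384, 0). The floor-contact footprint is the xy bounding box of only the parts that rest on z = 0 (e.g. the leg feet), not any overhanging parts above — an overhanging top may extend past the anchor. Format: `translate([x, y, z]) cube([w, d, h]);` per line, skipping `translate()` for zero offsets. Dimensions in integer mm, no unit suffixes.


translate([281, 177, 0]) cube([25, 207, 1475]);
translate([942, 177, 0]) cube([25, 207, 1475]);
translate([306, 177, 0]) cube([636, 207, 30]);
translate([306, 177, 264]) cube([636, 207, 30]);
translate([306, 177, 528]) cube([636, 207, 30]);
translate([306, 177, 792]) cube([636, 207, 30]);
translate([306, 177, 1056]) cube([636, 207, 30]);
translate([306, 177, 1320]) cube([636, 207, 30]);


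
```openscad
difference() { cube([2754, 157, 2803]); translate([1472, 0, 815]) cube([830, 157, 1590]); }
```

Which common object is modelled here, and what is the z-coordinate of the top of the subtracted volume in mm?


A wall with a window opening. The window head height is 2405 mm.

A wall with a rectangular opening subtracted — a window. Sill at z = 815, opening 1590 mm tall, so the head is at 815 + 1590 = 2405 mm.


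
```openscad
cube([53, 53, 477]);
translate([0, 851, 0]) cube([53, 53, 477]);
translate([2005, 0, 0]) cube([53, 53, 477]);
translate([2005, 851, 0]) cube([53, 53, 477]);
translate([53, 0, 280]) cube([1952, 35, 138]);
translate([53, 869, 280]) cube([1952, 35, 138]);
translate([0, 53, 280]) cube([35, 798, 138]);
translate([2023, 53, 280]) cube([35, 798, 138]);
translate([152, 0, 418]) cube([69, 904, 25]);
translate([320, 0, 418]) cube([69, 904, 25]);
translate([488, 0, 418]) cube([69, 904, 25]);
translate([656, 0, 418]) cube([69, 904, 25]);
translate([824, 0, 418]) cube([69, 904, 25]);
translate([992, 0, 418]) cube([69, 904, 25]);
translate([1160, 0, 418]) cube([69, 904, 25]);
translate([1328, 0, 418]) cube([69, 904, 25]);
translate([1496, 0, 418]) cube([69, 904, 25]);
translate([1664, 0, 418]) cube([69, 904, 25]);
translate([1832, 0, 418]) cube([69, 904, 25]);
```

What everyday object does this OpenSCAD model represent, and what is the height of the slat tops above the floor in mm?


A bed frame. The slat-top height is 443 mm.

Four posts, four rails, and a row of slats — a bed frame. Slats sit on the rails at z = 280 + 138 = 418; with slat thickness 25, the top is 443 mm.


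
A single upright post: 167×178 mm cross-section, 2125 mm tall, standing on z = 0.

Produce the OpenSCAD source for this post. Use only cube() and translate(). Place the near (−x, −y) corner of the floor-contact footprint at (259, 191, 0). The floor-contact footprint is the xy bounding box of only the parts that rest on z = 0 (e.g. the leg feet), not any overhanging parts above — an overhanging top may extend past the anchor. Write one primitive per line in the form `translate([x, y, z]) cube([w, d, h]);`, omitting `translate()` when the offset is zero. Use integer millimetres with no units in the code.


translate([259, 191, 0]) cube([167, 178, 2125]);


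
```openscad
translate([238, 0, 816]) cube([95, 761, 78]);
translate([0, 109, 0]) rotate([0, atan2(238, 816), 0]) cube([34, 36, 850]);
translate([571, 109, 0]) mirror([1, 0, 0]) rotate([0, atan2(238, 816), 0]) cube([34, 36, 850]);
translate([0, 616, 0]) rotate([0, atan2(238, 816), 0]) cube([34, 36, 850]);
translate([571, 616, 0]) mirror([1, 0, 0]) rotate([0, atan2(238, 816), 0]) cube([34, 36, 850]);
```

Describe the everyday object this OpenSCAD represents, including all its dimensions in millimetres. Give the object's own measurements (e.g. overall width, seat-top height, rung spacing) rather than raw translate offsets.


A sawhorse. A 95×761×78 mm beam (x, y, z) sits on two A-frame leg pairs. Each pair is two raked legs of 34×36 mm section (36 mm along y) splaying symmetrically in x. Each leg rises 816 mm vertically over 238 mm of horizontal reach and is 850 mm long along its own axis. Every leg's outer bottom edge rests on the floor and its outer top edge meets a bottom edge of the beam — the left legs (tilting toward +x) meet the beam's −x bottom edge, the right legs (their mirror images, tilting toward −x) meet its +x bottom edge — so the leg tops tuck under the beam, the beam's underside is 816 mm above the floor, and the feet are 571 mm apart outside-to-outside with the beam centred between them. The two leg pairs are set in 109 mm from either end of the beam.


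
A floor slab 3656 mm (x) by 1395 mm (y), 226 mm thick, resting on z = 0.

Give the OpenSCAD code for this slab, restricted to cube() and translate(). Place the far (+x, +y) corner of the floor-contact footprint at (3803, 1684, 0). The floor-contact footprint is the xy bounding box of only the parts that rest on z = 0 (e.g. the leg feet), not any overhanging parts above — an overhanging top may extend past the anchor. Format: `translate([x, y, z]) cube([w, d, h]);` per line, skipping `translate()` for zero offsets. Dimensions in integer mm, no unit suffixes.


translate([147, 289, 0]) cube([3656, 1395, 226]);


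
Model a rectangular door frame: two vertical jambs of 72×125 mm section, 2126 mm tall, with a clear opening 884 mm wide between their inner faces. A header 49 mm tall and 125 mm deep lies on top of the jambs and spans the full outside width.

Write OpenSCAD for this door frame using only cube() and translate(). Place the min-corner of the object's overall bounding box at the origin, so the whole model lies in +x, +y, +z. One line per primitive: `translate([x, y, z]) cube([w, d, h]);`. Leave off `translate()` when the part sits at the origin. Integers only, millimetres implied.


cube([72, 125, 2126]);
translate([956, 0, 0]) cube([72, 125, 2126]);
translate([0, 0, 2126]) cube([1028, 125, 49]);


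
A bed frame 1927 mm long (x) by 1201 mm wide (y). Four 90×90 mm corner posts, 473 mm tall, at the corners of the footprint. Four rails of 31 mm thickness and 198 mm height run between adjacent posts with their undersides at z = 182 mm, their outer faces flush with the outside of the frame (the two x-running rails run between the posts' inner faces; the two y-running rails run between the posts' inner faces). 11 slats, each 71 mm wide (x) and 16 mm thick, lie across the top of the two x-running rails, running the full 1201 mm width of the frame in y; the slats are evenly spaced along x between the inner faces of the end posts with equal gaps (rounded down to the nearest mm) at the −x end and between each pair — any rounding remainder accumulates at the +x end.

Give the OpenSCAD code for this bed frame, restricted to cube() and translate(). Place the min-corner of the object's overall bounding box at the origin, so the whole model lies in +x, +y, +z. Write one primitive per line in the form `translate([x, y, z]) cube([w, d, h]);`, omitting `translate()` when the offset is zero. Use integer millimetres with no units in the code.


cube([90, 90, 473]);
translate([0, 1111, 0]) cube([90, 90, 473]);
translate([1837, 0, 0]) cube([90, 90, 473]);
translate([1837, 1111, 0]) cube([90, 90, 473]);
translate([90, 0, 182]) cube([1747, 31, 198]);
translate([90, 1170, 182]) cube([1747, 31, 198]);
translate([0, 90, 182]) cube([31, 1021, 198]);
translate([1896, 90, 182]) cube([31, 1021, 198]);
translate([170, 0, 380]) cube([71, 1201, 16]);
translate([321, 0, 380]) cube([71, 1201, 16]);
translate([472, 0, 380]) cube([71, 1201, 16]);
translate([623, 0, 380]) cube([71, 1201, 16]);
translate([774, 0, 380]) cube([71, 1201, 16]);
translate([925, 0, 380]) cube([71, 1201, 16]);
translate([1076, 0, 380]) cube([71, 1201, 16]);
translate([1227, 0, 380]) cube([71, 1201, 16]);
translate([1378, 0, 380]) cube([71, 1201, 16]);
translate([1529, 0, 380]) cube([71, 1201, 16]);
translate([1680, 0, 380]) cube([71, 1201, 16]);


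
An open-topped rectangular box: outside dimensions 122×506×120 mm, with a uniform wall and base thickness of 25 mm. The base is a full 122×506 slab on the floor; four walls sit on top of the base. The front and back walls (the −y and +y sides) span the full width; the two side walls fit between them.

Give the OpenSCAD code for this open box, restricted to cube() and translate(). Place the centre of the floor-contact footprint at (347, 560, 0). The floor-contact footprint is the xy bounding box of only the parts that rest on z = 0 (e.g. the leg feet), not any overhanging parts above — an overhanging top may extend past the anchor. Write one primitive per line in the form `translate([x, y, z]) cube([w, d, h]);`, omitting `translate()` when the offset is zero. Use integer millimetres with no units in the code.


translate([286, 307, 0]) cube([122, 506, 25]);
translate([286, 307, 25]) cube([122, 25, 95]);
translate([286, 788, 25]) cube([122, 25, 95]);
translate([286, 332, 25]) cube([25, 456, 95]);
translate([383, 332, 25]) cube([25, 456, 95]);


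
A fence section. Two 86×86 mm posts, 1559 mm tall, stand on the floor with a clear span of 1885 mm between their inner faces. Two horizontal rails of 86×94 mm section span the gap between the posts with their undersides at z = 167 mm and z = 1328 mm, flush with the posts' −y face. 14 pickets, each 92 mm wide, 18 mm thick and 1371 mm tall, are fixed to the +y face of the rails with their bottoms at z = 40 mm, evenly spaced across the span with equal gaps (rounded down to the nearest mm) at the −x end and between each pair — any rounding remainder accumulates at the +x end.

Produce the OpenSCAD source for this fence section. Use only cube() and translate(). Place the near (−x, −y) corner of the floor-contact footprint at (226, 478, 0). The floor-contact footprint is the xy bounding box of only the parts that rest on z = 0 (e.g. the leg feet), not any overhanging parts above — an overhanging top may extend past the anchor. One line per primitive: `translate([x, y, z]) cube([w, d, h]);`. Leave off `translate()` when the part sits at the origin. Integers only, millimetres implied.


translate([226, 478, 0]) cube([86, 86, 1559]);
translate([2197, 478, 0]) cube([86, 86, 1559]);
translate([312, 478, 167]) cube([1885, 86, 94]);
translate([312, 478, 1328]) cube([1885, 86, 94]);
translate([351, 564, 40]) cube([92, 18, 1371]);
translate([482, 564, 40]) cube([92, 18, 1371]);
translate([613, 564, 40]) cube([92, 18, 1371]);
translate([744, 564, 40]) cube([92, 18, 1371]);
translate([875, 564, 40]) cube([92, 18, 1371]);
translate([1006, 564, 40]) cube([92, 18, 1371]);
translate([1137, 564, 40]) cube([92, 18, 1371]);
translate([1268, 564, 40]) cube([92, 18, 1371]);
translate([1399, 564, 40]) cube([92, 18, 1371]);
translate([1530, 564, 40]) cube([92, 18, 1371]);
translate([1661, 564, 40]) cube([92, 18, 1371]);
translate([1792, 564, 40]) cube([92, 18, 1371]);
translate([1923, 564, 40]) cube([92, 18, 1371]);
translate([2054, 564, 40]) cube([92, 18, 1371]);


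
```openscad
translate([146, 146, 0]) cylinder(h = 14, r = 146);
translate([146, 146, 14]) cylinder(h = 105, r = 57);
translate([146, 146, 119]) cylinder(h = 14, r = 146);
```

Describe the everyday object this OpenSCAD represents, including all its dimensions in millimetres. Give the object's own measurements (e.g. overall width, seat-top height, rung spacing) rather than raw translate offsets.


A spool: two coaxial disc flanges of radius 146 mm and thickness 14 mm, joined by a core cylinder of radius 57 mm and height 105 mm. The lower flange rests on z = 0 and the three cylinders share a vertical axis.


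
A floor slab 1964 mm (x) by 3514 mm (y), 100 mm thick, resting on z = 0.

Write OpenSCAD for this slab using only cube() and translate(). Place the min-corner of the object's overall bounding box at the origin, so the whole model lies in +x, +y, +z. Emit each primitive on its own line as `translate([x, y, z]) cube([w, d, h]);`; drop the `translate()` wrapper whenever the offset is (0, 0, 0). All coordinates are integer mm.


cube([1964, 3514, 100]);


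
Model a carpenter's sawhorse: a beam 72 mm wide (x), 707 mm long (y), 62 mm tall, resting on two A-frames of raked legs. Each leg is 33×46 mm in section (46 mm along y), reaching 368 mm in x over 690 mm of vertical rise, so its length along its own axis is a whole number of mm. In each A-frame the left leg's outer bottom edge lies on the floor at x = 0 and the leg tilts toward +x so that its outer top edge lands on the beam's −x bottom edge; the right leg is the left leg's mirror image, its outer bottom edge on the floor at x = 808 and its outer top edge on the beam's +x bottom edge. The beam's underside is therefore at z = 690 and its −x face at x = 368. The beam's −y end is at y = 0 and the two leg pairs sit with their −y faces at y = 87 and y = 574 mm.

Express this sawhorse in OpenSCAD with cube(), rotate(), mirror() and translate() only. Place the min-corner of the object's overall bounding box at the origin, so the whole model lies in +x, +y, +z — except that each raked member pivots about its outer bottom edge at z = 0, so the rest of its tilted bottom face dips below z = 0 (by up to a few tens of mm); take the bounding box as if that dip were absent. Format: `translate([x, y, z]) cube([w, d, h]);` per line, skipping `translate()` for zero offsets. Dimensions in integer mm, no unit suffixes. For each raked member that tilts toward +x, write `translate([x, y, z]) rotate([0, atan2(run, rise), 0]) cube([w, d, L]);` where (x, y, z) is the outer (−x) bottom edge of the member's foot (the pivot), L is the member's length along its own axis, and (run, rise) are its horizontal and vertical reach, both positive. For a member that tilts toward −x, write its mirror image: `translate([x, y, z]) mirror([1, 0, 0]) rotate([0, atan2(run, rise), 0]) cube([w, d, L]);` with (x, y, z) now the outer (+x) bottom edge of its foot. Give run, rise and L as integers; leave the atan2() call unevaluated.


// leg length = √(368² + 690²) = 782
// right-leg outer foot x = 2·368 + 72 = 808
// beam min-corner = (368, 0, 690)
translate([368, 0, 690]) cube([72, 707, 62]);
translate([0, 87, 0]) rotate([0, atan2(368, 690), 0]) cube([33, 46, 782]);
translate([808, 87, 0]) mirror([1, 0, 0]) rotate([0, atan2(368, 690), 0]) cube([33, 46, 782]);
translate([0, 574, 0]) rotate([0, atan2(368, 690), 0]) cube([33, 46, 782]);
translate([808, 574, 0]) mirror([1, 0, 0]) rotate([0, atan2(368, 690), 0]) cube([33, 46, 782]);


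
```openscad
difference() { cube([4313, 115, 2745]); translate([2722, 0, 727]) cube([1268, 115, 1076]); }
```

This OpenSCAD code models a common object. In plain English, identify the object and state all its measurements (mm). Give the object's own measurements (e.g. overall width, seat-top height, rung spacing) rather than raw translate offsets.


A wall 4313 mm long (x), 115 mm thick (y), 2745 mm tall, with a rectangular window opening cut through it. The opening is 1268 mm wide and 1076 mm tall; its sill is at z = 727 mm and its near (−x) edge is 2722 mm from the wall's −x end. The opening passes through the full wall thickness.


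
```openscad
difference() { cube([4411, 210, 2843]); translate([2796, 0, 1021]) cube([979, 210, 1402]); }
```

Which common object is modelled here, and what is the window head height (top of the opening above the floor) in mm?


A wall with a window opening. The window head height is 2423 mm.

A wall with a rectangular opening subtracted — a window. Sill at z = 1021, opening 1402 mm tall, so the head is at 1021 + 1402 = 2423 mm.


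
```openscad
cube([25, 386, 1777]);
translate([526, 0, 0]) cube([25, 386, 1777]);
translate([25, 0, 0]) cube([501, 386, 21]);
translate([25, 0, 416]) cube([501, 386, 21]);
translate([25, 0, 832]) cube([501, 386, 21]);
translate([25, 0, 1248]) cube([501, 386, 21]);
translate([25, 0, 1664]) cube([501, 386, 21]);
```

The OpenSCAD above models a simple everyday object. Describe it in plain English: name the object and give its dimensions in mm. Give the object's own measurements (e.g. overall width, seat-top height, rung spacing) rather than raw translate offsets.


An open bookshelf. Two side panels, each 25 mm thick, 386 mm deep and 1777 mm tall, stand 551 mm apart (outside-to-outside). Between them sit 5 shelves, each 21 mm thick and 386 mm deep, spanning the full gap between the sides. The bottom shelf rests on the floor (its underside at z = 0) and the clear gap between one shelf's top and the next shelf's underside is 395 mm.


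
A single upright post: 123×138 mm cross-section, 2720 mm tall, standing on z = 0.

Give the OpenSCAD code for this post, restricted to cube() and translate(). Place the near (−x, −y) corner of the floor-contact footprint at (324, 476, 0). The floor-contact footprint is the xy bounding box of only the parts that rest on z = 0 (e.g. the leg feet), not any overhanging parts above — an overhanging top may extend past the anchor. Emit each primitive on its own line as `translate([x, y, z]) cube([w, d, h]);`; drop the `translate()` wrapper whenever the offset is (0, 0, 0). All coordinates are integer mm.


translate([324, 476, 0]) cube([123, 138, 2720]);


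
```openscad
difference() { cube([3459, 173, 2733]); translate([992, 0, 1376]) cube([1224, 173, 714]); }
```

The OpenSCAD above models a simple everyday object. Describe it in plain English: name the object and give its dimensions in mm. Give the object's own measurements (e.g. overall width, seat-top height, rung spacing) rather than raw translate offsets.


A wall 3459 mm long (x), 173 mm thick (y), 2733 mm tall, with a rectangular window opening cut through it. The opening is 1224 mm wide and 714 mm tall; its sill is at z = 1376 mm and its near (−x) edge is 992 mm from the wall's −x end. The opening passes through the full wall thickness.


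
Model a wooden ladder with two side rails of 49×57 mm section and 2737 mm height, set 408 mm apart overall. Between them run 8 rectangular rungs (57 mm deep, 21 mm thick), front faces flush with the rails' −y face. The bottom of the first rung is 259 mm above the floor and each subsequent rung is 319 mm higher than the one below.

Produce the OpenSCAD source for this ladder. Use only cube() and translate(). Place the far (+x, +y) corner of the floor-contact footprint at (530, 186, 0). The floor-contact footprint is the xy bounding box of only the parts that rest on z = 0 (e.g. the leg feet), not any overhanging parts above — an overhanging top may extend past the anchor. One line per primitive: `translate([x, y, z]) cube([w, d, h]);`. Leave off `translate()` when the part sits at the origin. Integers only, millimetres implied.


translate([122, 129, 0]) cube([49, 57, 2737]);
translate([481, 129, 0]) cube([49, 57, 2737]);
translate([171, 129, 259]) cube([310, 57, 21]);
translate([171, 129, 578]) cube([310, 57, 21]);
translate([171, 129, 897]) cube([310, 57, 21]);
translate([171, 129, 1216]) cube([310, 57, 21]);
translate([171, 129, 1535]) cube([310, 57, 21]);
translate([171, 129, 1854]) cube([310, 57, 21]);
translate([171, 129, 2173]) cube([310, 57, 21]);
translate([171, 129, 2492]) cube([310, 57, 21]);


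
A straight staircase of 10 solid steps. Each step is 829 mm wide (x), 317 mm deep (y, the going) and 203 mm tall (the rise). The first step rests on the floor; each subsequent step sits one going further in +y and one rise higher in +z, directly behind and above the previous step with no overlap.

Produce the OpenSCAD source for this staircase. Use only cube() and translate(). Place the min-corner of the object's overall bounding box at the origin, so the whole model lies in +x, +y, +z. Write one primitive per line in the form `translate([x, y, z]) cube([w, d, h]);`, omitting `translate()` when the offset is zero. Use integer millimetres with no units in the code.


cube([829, 317, 203]);
translate([0, 317, 203]) cube([829, 317, 203]);
translate([0, 634, 406]) cube([829, 317, 203]);
translate([0, 951, 609]) cube([829, 317, 203]);
translate([0, 1268, 812]) cube([829, 317, 203]);
translate([0, 1585, 1015]) cube([829, 317, 203]);
translate([0, 1902, 1218]) cube([829, 317, 203]);
translate([0, 2219, 1421]) cube([829, 317, 203]);
translate([0, 2536, 1624]) cube([829, 317, 203]);
translate([0, 2853, 1827]) cube([829, 317, 203]);


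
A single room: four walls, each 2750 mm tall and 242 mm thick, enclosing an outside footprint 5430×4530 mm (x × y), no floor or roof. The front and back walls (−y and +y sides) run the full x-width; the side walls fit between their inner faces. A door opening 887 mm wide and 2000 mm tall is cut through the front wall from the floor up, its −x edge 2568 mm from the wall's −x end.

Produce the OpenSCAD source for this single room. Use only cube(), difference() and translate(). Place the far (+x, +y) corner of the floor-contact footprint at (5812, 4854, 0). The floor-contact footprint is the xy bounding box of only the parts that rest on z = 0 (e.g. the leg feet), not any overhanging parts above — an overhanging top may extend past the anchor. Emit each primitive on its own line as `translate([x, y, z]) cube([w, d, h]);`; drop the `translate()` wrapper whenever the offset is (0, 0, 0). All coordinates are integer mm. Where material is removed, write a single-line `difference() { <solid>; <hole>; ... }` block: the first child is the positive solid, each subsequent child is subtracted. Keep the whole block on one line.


difference() { translate([382, 324, 0]) cube([5430, 242, 2750]); translate([2950, 324, 0]) cube([887, 242, 2000]); }
translate([382, 4612, 0]) cube([5430, 242, 2750]);
translate([382, 566, 0]) cube([242, 4046, 2750]);
translate([5570, 566, 0]) cube([242, 4046, 2750]);


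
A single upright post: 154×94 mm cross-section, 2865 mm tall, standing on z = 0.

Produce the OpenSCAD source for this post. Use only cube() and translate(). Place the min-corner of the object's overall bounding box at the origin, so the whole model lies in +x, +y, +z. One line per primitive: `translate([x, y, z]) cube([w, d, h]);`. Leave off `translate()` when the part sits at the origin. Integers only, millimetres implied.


cube([154, 94, 2865]);


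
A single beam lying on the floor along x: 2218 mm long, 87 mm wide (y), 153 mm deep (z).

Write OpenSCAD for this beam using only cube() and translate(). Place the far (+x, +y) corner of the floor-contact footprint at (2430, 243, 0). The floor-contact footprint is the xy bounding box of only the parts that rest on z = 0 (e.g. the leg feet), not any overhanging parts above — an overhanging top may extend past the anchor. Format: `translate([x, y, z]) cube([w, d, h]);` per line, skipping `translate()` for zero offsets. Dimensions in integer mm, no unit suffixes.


translate([212, 156, 0]) cube([2218, 87, 153]);


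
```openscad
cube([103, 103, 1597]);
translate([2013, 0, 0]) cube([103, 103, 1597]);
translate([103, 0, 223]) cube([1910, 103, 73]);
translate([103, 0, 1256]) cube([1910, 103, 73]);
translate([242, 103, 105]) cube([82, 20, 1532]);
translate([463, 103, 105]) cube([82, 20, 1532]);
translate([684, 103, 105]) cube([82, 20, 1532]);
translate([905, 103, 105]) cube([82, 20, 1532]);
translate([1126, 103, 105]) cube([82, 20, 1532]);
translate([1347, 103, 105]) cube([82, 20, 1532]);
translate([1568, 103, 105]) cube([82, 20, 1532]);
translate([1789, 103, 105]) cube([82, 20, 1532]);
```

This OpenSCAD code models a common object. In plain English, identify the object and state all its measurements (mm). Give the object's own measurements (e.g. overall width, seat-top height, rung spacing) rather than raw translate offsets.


A fence section. Two 103×103 mm posts, 1597 mm tall, stand on the floor with a clear span of 1910 mm between their inner faces. Two horizontal rails of 103×73 mm section span the gap between the posts with their undersides at z = 223 mm and z = 1256 mm, flush with the posts' −y face. 8 pickets, each 82 mm wide, 20 mm thick and 1532 mm tall, are fixed to the +y face of the rails with their bottoms at z = 105 mm, spaced across the span with a 139 mm gap after the −x post and between neighbouring pickets, with 142 mm left before the +x post.


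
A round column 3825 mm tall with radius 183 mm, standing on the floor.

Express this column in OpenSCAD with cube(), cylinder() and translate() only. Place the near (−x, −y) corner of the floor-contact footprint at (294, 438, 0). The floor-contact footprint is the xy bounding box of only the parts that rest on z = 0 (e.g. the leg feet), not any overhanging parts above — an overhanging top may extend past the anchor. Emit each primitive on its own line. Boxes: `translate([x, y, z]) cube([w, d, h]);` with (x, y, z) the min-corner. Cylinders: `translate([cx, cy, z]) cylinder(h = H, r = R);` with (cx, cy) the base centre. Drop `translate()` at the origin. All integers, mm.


translate([477, 621, 0]) cylinder(h = 3825, r = 183);


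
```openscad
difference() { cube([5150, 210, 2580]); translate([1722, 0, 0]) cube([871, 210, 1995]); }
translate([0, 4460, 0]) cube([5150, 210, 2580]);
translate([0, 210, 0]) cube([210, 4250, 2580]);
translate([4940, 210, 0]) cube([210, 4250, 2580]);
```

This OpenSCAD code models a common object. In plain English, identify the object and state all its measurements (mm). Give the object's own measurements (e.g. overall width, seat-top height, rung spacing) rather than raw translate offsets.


A single room: four walls, each 2580 mm tall and 210 mm thick, enclosing an outside footprint 5150×4670 mm (x × y), no floor or roof. The front and back walls (−y and +y sides) run the full x-width; the side walls fit between their inner faces. A door opening 871 mm wide and 1995 mm tall is cut through the front wall from the floor up, its −x edge 1722 mm from the wall's −x end.


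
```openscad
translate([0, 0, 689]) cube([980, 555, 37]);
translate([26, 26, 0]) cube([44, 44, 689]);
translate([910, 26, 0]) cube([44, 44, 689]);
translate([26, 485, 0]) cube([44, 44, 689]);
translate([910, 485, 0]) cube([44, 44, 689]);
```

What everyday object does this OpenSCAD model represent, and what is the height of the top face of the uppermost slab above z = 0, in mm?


A table. The table height is 726 mm.

A 980×555×37 slab sits at z = 689 on four 44 mm square posts — a table. The top surface is at 689 + 37 = 726 mm.


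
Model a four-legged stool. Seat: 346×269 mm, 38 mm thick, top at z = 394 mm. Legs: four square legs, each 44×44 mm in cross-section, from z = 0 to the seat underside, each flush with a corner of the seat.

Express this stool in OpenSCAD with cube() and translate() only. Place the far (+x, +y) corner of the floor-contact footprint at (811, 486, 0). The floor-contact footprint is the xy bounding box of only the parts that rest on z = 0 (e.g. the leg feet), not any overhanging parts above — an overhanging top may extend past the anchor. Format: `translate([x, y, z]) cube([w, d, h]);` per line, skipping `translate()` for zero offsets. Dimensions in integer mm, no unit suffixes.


translate([465, 217, 356]) cube([346, 269, 38]);
translate([465, 217, 0]) cube([44, 44, 356]);
translate([767, 217, 0]) cube([44, 44, 356]);
translate([465, 442, 0]) cube([44, 44, 356]);
translate([767, 442, 0]) cube([44, 44, 356]);


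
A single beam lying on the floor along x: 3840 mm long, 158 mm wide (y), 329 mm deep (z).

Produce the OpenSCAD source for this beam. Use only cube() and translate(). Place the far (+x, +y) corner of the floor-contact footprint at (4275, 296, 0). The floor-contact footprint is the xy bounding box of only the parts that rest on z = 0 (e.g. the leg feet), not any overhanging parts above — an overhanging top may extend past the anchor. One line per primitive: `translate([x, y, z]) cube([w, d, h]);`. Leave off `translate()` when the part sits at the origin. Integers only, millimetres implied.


translate([435, 138, 0]) cube([3840, 158, 329]);


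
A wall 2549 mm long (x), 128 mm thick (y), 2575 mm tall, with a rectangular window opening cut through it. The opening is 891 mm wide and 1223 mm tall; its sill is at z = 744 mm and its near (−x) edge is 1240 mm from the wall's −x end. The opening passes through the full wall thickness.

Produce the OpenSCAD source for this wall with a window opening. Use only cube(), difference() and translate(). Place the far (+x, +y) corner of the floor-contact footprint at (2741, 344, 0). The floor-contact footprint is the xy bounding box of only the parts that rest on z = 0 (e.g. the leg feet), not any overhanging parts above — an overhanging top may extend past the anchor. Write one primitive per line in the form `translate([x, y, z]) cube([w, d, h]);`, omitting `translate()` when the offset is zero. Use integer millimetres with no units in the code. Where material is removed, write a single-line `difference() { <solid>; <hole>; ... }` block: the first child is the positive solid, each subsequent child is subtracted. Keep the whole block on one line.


difference() { translate([192, 216, 0]) cube([2549, 128, 2575]); translate([1432, 216, 744]) cube([891, 128, 1223]); }


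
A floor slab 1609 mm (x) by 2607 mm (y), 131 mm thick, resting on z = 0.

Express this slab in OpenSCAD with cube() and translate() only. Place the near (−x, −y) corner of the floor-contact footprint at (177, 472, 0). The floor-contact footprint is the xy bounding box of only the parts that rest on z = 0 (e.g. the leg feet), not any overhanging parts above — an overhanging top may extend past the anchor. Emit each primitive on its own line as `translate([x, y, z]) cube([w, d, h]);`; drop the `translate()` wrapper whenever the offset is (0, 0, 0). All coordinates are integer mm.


translate([177, 472, 0]) cube([1609, 2607, 131]);


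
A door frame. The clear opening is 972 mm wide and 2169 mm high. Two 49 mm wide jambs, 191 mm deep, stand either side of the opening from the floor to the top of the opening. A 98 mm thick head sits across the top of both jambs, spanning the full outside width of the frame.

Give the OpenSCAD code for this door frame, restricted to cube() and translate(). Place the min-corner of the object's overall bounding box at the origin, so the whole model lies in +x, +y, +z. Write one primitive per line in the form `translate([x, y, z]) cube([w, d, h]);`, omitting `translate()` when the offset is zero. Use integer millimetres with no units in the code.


cube([49, 191, 2169]);
translate([1021, 0, 0]) cube([49, 191, 2169]);
translate([0, 0, 2169]) cube([1070, 191, 98]);


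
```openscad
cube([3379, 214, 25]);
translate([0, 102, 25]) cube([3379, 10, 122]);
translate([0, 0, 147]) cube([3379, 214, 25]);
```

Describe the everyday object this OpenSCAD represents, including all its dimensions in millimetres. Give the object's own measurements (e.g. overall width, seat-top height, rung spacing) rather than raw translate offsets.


An I-beam lying along x, 3379 mm long. Overall section height 172 mm. Two flanges 214 mm wide (y) and 25 mm thick, one on the floor and one at the top; a web 10 mm thick runs between them, centred on the flange width.


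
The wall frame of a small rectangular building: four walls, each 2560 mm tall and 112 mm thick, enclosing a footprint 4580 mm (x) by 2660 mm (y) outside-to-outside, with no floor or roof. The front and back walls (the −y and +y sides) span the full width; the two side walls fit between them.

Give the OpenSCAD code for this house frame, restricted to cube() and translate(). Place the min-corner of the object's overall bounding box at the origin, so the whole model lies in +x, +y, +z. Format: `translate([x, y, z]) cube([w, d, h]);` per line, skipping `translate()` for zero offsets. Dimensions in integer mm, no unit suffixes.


cube([4580, 112, 2560]);
translate([0, 2548, 0]) cube([4580, 112, 2560]);
translate([0, 112, 0]) cube([112, 2436, 2560]);
translate([4468, 112, 0]) cube([112, 2436, 2560]);


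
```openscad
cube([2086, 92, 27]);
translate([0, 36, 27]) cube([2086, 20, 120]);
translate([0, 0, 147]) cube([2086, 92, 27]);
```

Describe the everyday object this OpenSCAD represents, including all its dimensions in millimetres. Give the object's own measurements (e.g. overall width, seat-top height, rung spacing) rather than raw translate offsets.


An I-beam lying along x, 2086 mm long. Overall section height 174 mm. Two flanges 92 mm wide (y) and 27 mm thick, one on the floor and one at the top; a web 20 mm thick runs between them, centred on the flange width.


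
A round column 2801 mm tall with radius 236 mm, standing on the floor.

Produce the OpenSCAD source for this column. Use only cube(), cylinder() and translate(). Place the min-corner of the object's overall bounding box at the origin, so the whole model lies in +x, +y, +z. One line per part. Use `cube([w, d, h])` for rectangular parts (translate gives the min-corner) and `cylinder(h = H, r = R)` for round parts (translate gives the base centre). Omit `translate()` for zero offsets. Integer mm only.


translate([236, 236, 0]) cylinder(h = 2801, r = 236);


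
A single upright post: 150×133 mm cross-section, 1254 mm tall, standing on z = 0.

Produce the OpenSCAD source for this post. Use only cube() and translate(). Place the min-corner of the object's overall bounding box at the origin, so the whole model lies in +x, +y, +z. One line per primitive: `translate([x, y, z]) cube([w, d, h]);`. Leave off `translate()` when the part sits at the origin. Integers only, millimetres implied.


cube([150, 133, 1254]);


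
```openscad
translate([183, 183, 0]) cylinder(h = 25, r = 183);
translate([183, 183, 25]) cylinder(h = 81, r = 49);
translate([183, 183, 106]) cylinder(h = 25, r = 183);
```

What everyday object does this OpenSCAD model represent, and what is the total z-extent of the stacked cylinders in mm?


A spool. The overall height is 131 mm.

Three coaxial cylinders, large–small–large — a spool. Two 25 mm flanges and a 81 mm core give 25 + 81 + 25 = 131 mm.


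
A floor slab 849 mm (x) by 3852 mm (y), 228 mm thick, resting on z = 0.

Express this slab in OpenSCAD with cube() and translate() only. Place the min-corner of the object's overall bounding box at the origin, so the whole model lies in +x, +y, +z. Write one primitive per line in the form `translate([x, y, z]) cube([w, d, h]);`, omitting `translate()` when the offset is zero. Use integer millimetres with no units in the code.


cube([849, 3852, 228]);


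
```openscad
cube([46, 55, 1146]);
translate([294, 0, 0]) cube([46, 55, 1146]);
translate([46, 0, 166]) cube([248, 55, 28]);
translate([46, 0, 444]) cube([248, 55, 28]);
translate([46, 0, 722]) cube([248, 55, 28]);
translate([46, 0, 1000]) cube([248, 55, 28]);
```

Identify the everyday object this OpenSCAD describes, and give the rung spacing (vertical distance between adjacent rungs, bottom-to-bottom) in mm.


A ladder. The rung spacing is 278 mm.

Two tall 46×55 posts with 4 short bars between them — a ladder. Adjacent rungs sit at z = 166 and z = 444, so the spacing is 444 − 166 = 278 mm.


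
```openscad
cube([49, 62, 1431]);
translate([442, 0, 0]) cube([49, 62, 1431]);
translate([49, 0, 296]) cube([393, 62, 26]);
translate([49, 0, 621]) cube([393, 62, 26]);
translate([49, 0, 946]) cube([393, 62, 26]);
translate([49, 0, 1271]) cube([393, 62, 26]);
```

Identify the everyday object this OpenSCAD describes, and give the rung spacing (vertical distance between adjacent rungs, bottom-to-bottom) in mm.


A ladder. The rung spacing is 325 mm.

Two tall 49×62 posts with 4 short bars between them — a ladder. Adjacent rungs sit at z = 296 and z = 621, so the spacing is 621 − 296 = 325 mm.


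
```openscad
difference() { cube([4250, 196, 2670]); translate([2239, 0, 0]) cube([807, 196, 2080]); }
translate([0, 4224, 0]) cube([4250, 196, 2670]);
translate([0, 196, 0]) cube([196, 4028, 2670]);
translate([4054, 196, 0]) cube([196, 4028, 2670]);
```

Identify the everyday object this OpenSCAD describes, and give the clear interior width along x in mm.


A single room. The interior width is 3858 mm.

Four walls enclosing a rectangle with a door in the front wall — a room. Outside width 4250 minus two 196 mm walls gives 3858 mm.


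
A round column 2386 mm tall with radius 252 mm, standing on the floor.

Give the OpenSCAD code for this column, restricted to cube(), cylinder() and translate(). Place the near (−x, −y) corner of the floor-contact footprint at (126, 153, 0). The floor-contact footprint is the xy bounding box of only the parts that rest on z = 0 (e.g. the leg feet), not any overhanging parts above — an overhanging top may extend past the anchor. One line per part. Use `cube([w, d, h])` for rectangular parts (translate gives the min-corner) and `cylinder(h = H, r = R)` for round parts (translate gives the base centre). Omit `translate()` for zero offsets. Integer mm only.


translate([378, 405, 0]) cylinder(h = 2386, r = 252);


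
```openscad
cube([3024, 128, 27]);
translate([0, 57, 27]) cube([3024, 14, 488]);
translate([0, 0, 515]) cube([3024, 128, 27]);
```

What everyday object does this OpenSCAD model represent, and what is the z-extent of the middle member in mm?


An I-beam. The web height is 488 mm.

Two wide flanges with a thin centred web — an I-beam. Overall 542 mm minus two 27 mm flanges gives a web of 542 − 2·27 = 488 mm.


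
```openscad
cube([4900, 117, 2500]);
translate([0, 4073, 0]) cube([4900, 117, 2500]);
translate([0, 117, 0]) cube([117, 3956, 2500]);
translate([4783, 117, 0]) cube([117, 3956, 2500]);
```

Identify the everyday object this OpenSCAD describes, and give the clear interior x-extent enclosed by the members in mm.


A house (or room) frame. The interior width is 4666 mm.

Four 2500 mm walls enclosing a rectangle with no floor or roof — a room or house frame. Outside width is 4900 mm and wall thickness is 117 mm, so the interior width is 4900 − 2 × 117 = 4666 mm.


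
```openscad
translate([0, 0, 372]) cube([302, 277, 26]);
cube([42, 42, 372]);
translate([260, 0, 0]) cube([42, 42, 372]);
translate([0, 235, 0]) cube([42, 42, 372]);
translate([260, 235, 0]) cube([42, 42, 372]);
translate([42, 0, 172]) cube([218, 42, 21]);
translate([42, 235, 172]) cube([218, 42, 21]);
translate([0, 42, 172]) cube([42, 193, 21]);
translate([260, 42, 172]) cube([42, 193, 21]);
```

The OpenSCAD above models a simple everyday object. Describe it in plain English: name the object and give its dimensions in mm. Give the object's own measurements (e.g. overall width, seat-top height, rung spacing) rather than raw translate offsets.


A four-legged stool. The seat is a 302×277×26 mm slab whose top surface is at z = 398 mm; four square legs, each 42×42 mm in cross-section, run from the floor (z = 0) to the underside of the seat, each flush with a corner of the seat. Four stretchers, 42 mm wide and 21 mm tall, connect adjacent legs with their undersides at z = 172 mm, each running between the inner faces of the legs it joins and aligned with the legs' outer faces on the other axis.
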